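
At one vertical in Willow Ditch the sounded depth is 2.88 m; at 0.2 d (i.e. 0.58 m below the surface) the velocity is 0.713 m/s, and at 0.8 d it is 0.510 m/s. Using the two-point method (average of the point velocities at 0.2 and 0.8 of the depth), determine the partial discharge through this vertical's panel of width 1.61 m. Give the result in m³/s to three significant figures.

v̄ = (0.713 + 0.510) / 2 = 0.6115 m/s
q = v̄ × d × w = 0.6115 × 2.88 × 1.61 = 2.835 m³/s

2.84 m³/s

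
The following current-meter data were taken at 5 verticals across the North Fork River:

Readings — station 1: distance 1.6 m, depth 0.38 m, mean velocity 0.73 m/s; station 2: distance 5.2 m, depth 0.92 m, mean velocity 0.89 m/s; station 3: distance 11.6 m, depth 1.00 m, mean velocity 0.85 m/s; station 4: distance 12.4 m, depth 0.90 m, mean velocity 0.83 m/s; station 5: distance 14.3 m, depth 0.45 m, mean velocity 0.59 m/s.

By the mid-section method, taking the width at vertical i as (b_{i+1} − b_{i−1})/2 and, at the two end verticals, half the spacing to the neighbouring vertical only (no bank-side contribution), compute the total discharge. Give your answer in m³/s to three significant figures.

8.91 m³/s

w_1 = (5.2 − 1.6)/2 = 1.8 m; q_1 = 0.73 × 0.38 × 1.8 = 0.4993 m³/s
w_2 = (11.6 − 1.6)/2 = 5 m; q_2 = 0.89 × 0.92 × 5 = 4.094 m³/s
w_3 = (12.4 − 5.2)/2 = 3.6 m; q_3 = 0.85 × 1.00 × 3.6 = 3.060 m³/s
w_4 = (14.3 − 11.6)/2 = 1.35 m; q_4 = 0.83 × 0.90 × 1.35 = 1.008 m³/s
w_5 = (14.3 − 12.4)/2 = 0.95 m; q_5 = 0.59 × 0.45 × 0.95 = 0.2522 m³/s
Q = Σ qᵢ = 8.914 m³/s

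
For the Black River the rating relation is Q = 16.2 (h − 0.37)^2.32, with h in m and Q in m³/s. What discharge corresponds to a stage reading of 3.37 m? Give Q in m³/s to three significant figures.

Q = 16.2 × (3.37 − 0.37)^2.32 = 16.2 × 3^2.32 = 207.2 m³/s

207 m³/s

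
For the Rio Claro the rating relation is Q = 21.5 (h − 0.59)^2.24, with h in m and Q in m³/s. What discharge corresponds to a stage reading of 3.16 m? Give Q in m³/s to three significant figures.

Q = 21.5 × (3.16 − 0.59)^2.24 = 21.5 × 2.57^2.24 = 178.1 m³/s

178 m³/s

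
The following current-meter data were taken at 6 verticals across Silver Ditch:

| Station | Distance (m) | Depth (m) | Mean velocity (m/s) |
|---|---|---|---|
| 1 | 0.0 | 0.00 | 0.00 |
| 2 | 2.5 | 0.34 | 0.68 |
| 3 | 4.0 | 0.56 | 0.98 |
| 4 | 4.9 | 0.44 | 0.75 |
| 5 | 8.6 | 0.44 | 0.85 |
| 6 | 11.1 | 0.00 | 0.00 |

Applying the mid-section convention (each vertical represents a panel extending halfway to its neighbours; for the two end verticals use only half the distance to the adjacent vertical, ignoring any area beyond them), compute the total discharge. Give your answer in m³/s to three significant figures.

3.04 m³/s

w_2 = (4.0 − 0.0)/2 = 2 m; q_2 = 0.68 × 0.34 × 2 = 0.4624 m³/s
w_3 = (4.9 − 2.5)/2 = 1.2 m; q_3 = 0.98 × 0.56 × 1.2 = 0.6586 m³/s
w_4 = (8.6 − 4.0)/2 = 2.3 m; q_4 = 0.75 × 0.44 × 2.3 = 0.7590 m³/s
w_5 = (11.1 − 4.9)/2 = 3.1 m; q_5 = 0.85 × 0.44 × 3.1 = 1.159 m³/s
Stations 1, 6 contribute zero (depth or velocity is 0).
Q = Σ qᵢ = 3.039 m³/s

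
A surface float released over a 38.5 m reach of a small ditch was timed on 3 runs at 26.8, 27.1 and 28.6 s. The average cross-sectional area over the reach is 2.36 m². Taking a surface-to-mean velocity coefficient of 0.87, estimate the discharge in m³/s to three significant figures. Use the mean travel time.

t̄ = (26.8 + 27.1 + 28.6) / 3 = 27.5 s
v_surface = L / t̄ = 38.5 / 27.5 = 1.400 m/s
v_mean = 0.87 × 1.400 = 1.218 m/s
Q = A × v_mean = 2.36 × 1.218 = 2.874 m³/s

2.87 m³/s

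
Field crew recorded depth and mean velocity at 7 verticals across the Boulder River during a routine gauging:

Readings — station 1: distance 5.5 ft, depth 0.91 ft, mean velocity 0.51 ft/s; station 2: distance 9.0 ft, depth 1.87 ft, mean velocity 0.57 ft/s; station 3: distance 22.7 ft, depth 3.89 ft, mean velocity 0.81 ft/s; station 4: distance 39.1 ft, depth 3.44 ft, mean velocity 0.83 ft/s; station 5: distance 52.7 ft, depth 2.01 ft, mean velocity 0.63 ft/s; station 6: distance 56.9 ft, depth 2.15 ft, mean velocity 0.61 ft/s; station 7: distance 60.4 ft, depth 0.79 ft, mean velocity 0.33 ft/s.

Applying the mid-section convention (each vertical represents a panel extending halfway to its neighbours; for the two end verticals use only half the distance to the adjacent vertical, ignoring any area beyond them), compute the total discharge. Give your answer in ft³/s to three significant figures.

117 ft³/s

w_1 = (9.0 − 5.5)/2 = 1.75 ft; q_1 = 0.51 × 0.91 × 1.75 = 0.8122 ft³/s
w_2 = (22.7 − 5.5)/2 = 8.6 ft; q_2 = 0.57 × 1.87 × 8.6 = 9.167 ft³/s
w_3 = (39.1 − 9.0)/2 = 15.05 ft; q_3 = 0.81 × 3.89 × 15.05 = 47.42 ft³/s
w_4 = (52.7 − 22.7)/2 = 15 ft; q_4 = 0.83 × 3.44 × 15 = 42.83 ft³/s
w_5 = (56.9 − 39.1)/2 = 8.9 ft; q_5 = 0.63 × 2.01 × 8.9 = 11.27 ft³/s
w_6 = (60.4 − 52.7)/2 = 3.85 ft; q_6 = 0.61 × 2.15 × 3.85 = 5.049 ft³/s
w_7 = (60.4 − 56.9)/2 = 1.75 ft; q_7 = 0.33 × 0.79 × 1.75 = 0.4562 ft³/s
Q = Σ qᵢ = 117.0 ft³/s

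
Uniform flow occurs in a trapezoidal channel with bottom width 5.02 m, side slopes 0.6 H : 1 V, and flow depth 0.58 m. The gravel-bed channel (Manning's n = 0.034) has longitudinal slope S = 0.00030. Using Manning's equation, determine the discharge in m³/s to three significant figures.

0.984 m³/s

A = (b + z·y)·y = (5.02 + 0.6×0.58)×0.58 = 3.113 m²
P = b + 2y√(1+z²) = 5.02 + 2×0.58×√(1+0.6²) = 6.373 m
R = A/P = 3.113/6.373 = 0.4886 m
Q = (1/n)·A·R^(2/3)·S^(1/2) = (1/0.034) × 3.113 × 0.4886^(2/3) × 0.00030^(1/2) = 0.9839 m³/s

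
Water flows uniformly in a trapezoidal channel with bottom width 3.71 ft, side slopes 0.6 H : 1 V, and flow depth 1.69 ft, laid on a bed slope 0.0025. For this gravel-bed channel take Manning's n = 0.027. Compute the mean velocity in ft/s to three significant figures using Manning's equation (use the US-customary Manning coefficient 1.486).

A = (b + z·y)·y = (3.71 + 0.6×1.69)×1.69 = 7.984 ft²
P = b + 2y√(1+z²) = 3.71 + 2×1.69×√(1+0.6²) = 7.652 ft
R = A/P = 7.984/7.652 = 1.043 ft
Q = (1.486/n)·A·R^(2/3)·S^(1/2) = (1.486/0.027) × 7.984 × 1.043^(2/3) × 0.0025^(1/2) = 22.60 ft³/s
V = Q/A = 22.60/7.984 = 2.831 ft/s

2.83 ft/s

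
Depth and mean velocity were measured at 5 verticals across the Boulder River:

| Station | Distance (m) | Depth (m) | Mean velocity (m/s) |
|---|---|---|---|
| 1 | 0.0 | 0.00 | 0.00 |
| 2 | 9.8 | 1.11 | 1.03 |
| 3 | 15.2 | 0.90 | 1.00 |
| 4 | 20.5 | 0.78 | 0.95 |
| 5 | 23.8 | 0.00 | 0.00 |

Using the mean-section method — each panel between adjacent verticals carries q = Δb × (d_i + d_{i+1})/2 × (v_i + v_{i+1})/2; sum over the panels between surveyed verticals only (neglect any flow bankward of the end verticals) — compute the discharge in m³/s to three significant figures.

13.3 m³/s

Panel 1-2: Δb = 9.8 m, d̄ = (0.00+1.11)/2 = 0.555, v̄ = (0.00+1.03)/2 = 0.515 → q = 9.8×0.555×0.515 = 2.801 m³/s
Panel 2-3: Δb = 5.4 m, d̄ = (1.11+0.90)/2 = 1.005, v̄ = (1.03+1.00)/2 = 1.015 → q = 5.4×1.005×1.015 = 5.508 m³/s
Panel 3-4: Δb = 5.3 m, d̄ = (0.90+0.78)/2 = 0.84, v̄ = (1.00+0.95)/2 = 0.975 → q = 5.3×0.84×0.975 = 4.341 m³/s
Panel 4-5: Δb = 3.3 m, d̄ = (0.78+0.00)/2 = 0.39, v̄ = (0.95+0.00)/2 = 0.475 → q = 3.3×0.39×0.475 = 0.6113 m³/s
Q = Σ q = 13.26 m³/s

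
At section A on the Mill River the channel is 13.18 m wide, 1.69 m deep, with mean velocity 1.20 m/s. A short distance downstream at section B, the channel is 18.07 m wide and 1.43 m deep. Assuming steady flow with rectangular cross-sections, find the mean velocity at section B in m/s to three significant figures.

Q = A₁V₁ = (13.18×1.69) × 1.20 = 26.73 m³/s
A₂ = 18.07 × 1.43 = 25.84 m²
V₂ = Q/A₂ = 26.73/25.84 = 1.034 m/s

1.03 m/s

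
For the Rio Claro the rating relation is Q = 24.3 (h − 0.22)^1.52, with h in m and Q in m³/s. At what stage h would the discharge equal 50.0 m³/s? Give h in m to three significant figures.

h − h₀ = (Q/C)^(1/b) = (50.0/24.3)^(1/1.52) = 1.608 m
h = 0.22 + 1.608 = 1.828 m

1.83 m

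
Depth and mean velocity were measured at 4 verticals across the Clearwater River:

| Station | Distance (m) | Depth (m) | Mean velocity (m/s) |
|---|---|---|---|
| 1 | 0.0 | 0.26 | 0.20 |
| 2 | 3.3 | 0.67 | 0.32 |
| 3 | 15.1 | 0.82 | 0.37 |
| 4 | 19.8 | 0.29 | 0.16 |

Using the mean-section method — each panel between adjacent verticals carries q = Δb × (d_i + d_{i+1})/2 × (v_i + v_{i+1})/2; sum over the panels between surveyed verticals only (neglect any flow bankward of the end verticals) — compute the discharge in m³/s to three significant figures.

4.12 m³/s

Panel 1-2: Δb = 3.3 m, d̄ = (0.26+0.67)/2 = 0.465, v̄ = (0.20+0.32)/2 = 0.26 → q = 3.3×0.465×0.26 = 0.3990 m³/s
Panel 2-3: Δb = 11.8 m, d̄ = (0.67+0.82)/2 = 0.745, v̄ = (0.32+0.37)/2 = 0.345 → q = 11.8×0.745×0.345 = 3.033 m³/s
Panel 3-4: Δb = 4.7 m, d̄ = (0.82+0.29)/2 = 0.555, v̄ = (0.37+0.16)/2 = 0.265 → q = 4.7×0.555×0.265 = 0.6913 m³/s
Q = Σ q = 4.123 m³/s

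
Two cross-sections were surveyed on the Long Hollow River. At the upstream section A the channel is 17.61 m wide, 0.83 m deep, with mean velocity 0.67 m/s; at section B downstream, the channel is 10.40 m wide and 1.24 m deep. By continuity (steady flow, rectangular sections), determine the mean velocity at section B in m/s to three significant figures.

0.759 m/s

Q = A₁V₁ = (17.61×0.83) × 0.67 = 9.793 m³/s
A₂ = 10.40 × 1.24 = 12.90 m²
V₂ = Q/A₂ = 9.793/12.90 = 0.7594 m/s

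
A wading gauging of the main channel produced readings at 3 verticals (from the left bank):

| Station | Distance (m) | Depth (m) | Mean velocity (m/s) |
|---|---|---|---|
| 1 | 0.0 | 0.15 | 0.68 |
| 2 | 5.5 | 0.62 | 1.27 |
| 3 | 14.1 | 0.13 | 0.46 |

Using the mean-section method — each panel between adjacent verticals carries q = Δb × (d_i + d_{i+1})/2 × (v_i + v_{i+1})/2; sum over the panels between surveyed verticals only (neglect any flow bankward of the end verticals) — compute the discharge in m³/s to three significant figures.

4.85 m³/s

Panel 1-2: Δb = 5.5 m, d̄ = (0.15+0.62)/2 = 0.385, v̄ = (0.68+1.27)/2 = 0.975 → q = 5.5×0.385×0.975 = 2.065 m³/s
Panel 2-3: Δb = 8.6 m, d̄ = (0.62+0.13)/2 = 0.375, v̄ = (1.27+0.46)/2 = 0.865 → q = 8.6×0.375×0.865 = 2.790 m³/s
Q = Σ q = 4.854 m³/s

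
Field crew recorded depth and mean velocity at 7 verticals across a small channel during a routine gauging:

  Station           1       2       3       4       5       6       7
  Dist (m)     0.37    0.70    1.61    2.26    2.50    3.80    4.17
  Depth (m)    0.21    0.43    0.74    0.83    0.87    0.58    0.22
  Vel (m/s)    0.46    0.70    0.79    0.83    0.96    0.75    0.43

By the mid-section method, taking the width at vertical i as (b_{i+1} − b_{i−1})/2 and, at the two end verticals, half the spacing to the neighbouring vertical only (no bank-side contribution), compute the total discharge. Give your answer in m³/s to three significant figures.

w_1 = (0.70 − 0.37)/2 = 0.165 m; q_1 = 0.46 × 0.21 × 0.165 = 0.01594 m³/s
w_2 = (1.61 − 0.37)/2 = 0.62 m; q_2 = 0.70 × 0.43 × 0.62 = 0.1866 m³/s
w_3 = (2.26 − 0.70)/2 = 0.78 m; q_3 = 0.79 × 0.74 × 0.78 = 0.4560 m³/s
w_4 = (2.50 − 1.61)/2 = 0.445 m; q_4 = 0.83 × 0.83 × 0.445 = 0.3066 m³/s
w_5 = (3.80 − 2.26)/2 = 0.77 m; q_5 = 0.96 × 0.87 × 0.77 = 0.6431 m³/s
w_6 = (4.17 − 2.50)/2 = 0.835 m; q_6 = 0.75 × 0.58 × 0.835 = 0.3632 m³/s
w_7 = (4.17 − 3.80)/2 = 0.185 m; q_7 = 0.43 × 0.22 × 0.185 = 0.01750 m³/s
Q = Σ qᵢ = 1.989 m³/s

1.99 m³/s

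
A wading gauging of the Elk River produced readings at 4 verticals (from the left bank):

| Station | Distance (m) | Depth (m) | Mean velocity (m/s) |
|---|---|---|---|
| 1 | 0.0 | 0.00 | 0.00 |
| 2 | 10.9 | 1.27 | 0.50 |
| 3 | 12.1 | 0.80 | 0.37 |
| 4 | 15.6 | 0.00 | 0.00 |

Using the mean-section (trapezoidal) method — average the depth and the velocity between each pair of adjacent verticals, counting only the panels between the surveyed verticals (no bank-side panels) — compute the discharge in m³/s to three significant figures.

2.53 m³/s

Panel 1-2: Δb = 10.9 m, d̄ = (0.00+1.27)/2 = 0.635, v̄ = (0.00+0.50)/2 = 0.25 → q = 10.9×0.635×0.25 = 1.730 m³/s
Panel 2-3: Δb = 1.2 m, d̄ = (1.27+0.80)/2 = 1.035, v̄ = (0.50+0.37)/2 = 0.435 → q = 1.2×1.035×0.435 = 0.5403 m³/s
Panel 3-4: Δb = 3.5 m, d̄ = (0.80+0.00)/2 = 0.4, v̄ = (0.37+0.00)/2 = 0.185 → q = 3.5×0.4×0.185 = 0.2590 m³/s
Q = Σ q = 2.530 m³/s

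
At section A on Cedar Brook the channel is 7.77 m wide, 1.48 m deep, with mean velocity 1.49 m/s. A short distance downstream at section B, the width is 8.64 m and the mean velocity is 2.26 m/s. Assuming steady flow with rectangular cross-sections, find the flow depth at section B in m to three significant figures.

0.877 m

Q = A₁V₁ = (7.77×1.48) × 1.49 = 17.13 m³/s
d₂ = Q/(b₂ V₂) = 17.13/(8.64×2.26) = 0.8775 m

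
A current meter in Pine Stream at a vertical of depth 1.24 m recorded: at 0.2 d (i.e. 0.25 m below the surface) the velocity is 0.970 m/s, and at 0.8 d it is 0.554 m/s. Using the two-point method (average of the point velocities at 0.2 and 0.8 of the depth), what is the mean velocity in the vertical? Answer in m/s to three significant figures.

0.762 m/s

v̄ = (0.970 + 0.554) / 2 = 0.7620 m/s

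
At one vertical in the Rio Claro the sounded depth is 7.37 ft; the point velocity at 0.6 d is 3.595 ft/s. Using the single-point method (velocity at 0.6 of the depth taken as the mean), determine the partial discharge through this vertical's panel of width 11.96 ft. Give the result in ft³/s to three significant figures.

317 ft³/s

v̄ = v₀.₆ = 3.595 ft/s
q = v̄ × d × w = 3.595 × 7.37 × 11.96 = 316.9 ft³/s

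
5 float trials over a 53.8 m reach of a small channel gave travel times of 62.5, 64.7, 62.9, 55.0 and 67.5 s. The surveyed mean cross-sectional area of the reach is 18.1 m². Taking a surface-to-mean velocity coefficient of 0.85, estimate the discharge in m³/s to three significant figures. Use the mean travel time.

13.2 m³/s

t̄ = (62.5 + 64.7 + 62.9 + 55.0 + 67.5) / 5 = 62.52 s
v_surface = L / t̄ = 53.8 / 62.52 = 0.8605 m/s
v_mean = 0.85 × 0.8605 = 0.7314 m/s
Q = A × v_mean = 18.1 × 0.7314 = 13.24 m³/s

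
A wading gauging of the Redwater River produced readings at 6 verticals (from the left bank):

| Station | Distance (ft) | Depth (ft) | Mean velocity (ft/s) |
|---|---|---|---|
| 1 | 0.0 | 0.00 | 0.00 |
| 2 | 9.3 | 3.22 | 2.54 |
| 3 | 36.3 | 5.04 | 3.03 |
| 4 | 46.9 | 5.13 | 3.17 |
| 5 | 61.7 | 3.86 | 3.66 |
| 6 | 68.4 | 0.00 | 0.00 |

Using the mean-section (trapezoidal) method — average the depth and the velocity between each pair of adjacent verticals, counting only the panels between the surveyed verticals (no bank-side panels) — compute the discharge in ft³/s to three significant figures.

Panel 1-2: Δb = 9.3 ft, d̄ = (0.00+3.22)/2 = 1.61, v̄ = (0.00+2.54)/2 = 1.27 → q = 9.3×1.61×1.27 = 19.02 ft³/s
Panel 2-3: Δb = 27 ft, d̄ = (3.22+5.04)/2 = 4.13, v̄ = (2.54+3.03)/2 = 2.785 → q = 27×4.13×2.785 = 310.6 ft³/s
Panel 3-4: Δb = 10.6 ft, d̄ = (5.04+5.13)/2 = 5.085, v̄ = (3.03+3.17)/2 = 3.1 → q = 10.6×5.085×3.1 = 167.1 ft³/s
Panel 4-5: Δb = 14.8 ft, d̄ = (5.13+3.86)/2 = 4.495, v̄ = (3.17+3.66)/2 = 3.415 → q = 14.8×4.495×3.415 = 227.2 ft³/s
Panel 5-6: Δb = 6.7 ft, d̄ = (3.86+0.00)/2 = 1.93, v̄ = (3.66+0.00)/2 = 1.83 → q = 6.7×1.93×1.83 = 23.66 ft³/s
Q = Σ q = 747.5 ft³/s

748 ft³/s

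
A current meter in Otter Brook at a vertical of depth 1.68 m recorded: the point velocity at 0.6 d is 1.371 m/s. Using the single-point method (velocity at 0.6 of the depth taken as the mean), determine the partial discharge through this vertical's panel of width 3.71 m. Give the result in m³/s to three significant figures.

8.55 m³/s

v̄ = v₀.₆ = 1.371 m/s
q = v̄ × d × w = 1.371 × 1.68 × 3.71 = 8.545 m³/s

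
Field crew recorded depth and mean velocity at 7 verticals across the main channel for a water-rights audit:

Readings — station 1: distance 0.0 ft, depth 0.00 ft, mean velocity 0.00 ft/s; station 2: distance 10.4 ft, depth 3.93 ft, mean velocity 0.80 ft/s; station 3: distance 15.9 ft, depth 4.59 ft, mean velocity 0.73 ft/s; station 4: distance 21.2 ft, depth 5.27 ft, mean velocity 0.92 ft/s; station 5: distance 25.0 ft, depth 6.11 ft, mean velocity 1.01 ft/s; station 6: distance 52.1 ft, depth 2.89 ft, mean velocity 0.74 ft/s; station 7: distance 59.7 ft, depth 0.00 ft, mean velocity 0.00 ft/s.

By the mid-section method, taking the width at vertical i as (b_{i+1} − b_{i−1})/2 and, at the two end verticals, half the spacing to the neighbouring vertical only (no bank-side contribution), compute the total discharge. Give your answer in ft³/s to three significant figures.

w_2 = (15.9 − 0.0)/2 = 7.95 ft; q_2 = 0.80 × 3.93 × 7.95 = 24.99 ft³/s
w_3 = (21.2 − 10.4)/2 = 5.4 ft; q_3 = 0.73 × 4.59 × 5.4 = 18.09 ft³/s
w_4 = (25.0 − 15.9)/2 = 4.55 ft; q_4 = 0.92 × 5.27 × 4.55 = 22.06 ft³/s
w_5 = (52.1 − 21.2)/2 = 15.45 ft; q_5 = 1.01 × 6.11 × 15.45 = 95.34 ft³/s
w_6 = (59.7 − 25.0)/2 = 17.35 ft; q_6 = 0.74 × 2.89 × 17.35 = 37.10 ft³/s
Stations 1, 7 contribute zero (depth or velocity is 0).
Q = Σ qᵢ = 197.6 ft³/s

198 ft³/s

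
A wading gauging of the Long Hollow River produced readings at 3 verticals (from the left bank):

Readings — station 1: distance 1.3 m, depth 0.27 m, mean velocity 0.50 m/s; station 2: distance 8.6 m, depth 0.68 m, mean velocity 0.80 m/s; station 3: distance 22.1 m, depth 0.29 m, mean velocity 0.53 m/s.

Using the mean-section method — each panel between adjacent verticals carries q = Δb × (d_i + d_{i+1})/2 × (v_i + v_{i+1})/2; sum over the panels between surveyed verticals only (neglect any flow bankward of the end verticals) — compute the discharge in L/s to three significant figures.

6610 L/s

Panel 1-2: Δb = 7.3 m, d̄ = (0.27+0.68)/2 = 0.475, v̄ = (0.50+0.80)/2 = 0.65 → q = 7.3×0.475×0.65 = 2.254 m³/s
Panel 2-3: Δb = 13.5 m, d̄ = (0.68+0.29)/2 = 0.485, v̄ = (0.80+0.53)/2 = 0.665 → q = 13.5×0.485×0.665 = 4.354 m³/s
Q = Σ q = 6.608 m³/s
= 6.608 × 1000 = 6608 L/s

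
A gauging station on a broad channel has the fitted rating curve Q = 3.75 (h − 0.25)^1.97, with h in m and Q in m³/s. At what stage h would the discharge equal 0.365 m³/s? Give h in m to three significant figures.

h − h₀ = (Q/C)^(1/b) = (0.365/3.75)^(1/1.97) = 0.3065 m
h = 0.25 + 0.3065 = 0.5565 m

0.556 m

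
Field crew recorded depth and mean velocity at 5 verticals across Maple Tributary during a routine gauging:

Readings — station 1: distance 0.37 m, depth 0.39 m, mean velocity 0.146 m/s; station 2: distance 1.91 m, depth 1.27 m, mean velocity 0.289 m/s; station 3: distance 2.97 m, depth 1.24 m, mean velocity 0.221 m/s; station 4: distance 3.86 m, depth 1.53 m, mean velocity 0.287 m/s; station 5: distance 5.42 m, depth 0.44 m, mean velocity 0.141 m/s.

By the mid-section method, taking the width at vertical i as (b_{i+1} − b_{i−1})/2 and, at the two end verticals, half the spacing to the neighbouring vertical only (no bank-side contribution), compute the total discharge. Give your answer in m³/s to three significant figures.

1.37 m³/s

w_1 = (1.91 − 0.37)/2 = 0.77 m; q_1 = 0.146 × 0.39 × 0.77 = 0.04384 m³/s
w_2 = (2.97 − 0.37)/2 = 1.3 m; q_2 = 0.289 × 1.27 × 1.3 = 0.4771 m³/s
w_3 = (3.86 − 1.91)/2 = 0.975 m; q_3 = 0.221 × 1.24 × 0.975 = 0.2672 m³/s
w_4 = (5.42 − 2.97)/2 = 1.225 m; q_4 = 0.287 × 1.53 × 1.225 = 0.5379 m³/s
w_5 = (5.42 − 3.86)/2 = 0.78 m; q_5 = 0.141 × 0.44 × 0.78 = 0.04839 m³/s
Q = Σ qᵢ = 1.374 m³/s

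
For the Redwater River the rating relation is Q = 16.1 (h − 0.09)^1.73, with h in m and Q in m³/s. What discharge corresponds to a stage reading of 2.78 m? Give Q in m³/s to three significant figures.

89.2 m³/s

Q = 16.1 × (2.78 − 0.09)^1.73 = 16.1 × 2.69^1.73 = 89.19 m³/s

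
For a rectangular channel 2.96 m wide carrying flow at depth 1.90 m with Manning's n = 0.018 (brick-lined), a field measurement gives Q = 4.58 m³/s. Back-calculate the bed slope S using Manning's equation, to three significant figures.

A = b·y = 2.96 × 1.90 = 5.624 m²
P = b + 2y = 2.96 + 2×1.90 = 6.760 m
R = A/P = 5.624/6.760 = 0.8320 m
S = (Q·n / (1·A·R^(2/3)))² = (4.58×0.018 / (1×5.624×0.8846))² = 0.0002746

0.000275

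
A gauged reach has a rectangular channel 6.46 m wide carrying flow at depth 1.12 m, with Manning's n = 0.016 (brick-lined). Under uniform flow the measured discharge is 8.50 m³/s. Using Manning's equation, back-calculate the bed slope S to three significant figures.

A = b·y = 6.46 × 1.12 = 7.235 m²
P = b + 2y = 6.46 + 2×1.12 = 8.700 m
R = A/P = 7.235/8.700 = 0.8316 m
S = (Q·n / (1·A·R^(2/3)))² = (8.50×0.016 / (1×7.235×0.8843))² = 0.0004518

0.000452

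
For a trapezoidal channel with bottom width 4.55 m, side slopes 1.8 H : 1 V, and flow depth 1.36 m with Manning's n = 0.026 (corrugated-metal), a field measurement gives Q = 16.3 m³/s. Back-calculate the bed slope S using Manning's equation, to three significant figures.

A = (b + z·y)·y = (4.55 + 1.8×1.36)×1.36 = 9.517 m²
P = b + 2y√(1+z²) = 4.55 + 2×1.36×√(1+1.8²) = 10.15 m
R = A/P = 9.517/10.15 = 0.9376 m
S = (Q·n / (1·A·R^(2/3)))² = (16.3×0.026 / (1×9.517×0.9579))² = 0.002161

0.00216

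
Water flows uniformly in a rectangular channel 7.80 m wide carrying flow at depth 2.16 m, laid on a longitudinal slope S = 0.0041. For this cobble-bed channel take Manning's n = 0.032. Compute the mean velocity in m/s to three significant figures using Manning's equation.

A = b·y = 7.80 × 2.16 = 16.85 m²
P = b + 2y = 7.80 + 2×2.16 = 12.12 m
R = A/P = 16.85/12.12 = 1.390 m
Q = (1/n)·A·R^(2/3)·S^(1/2) = (1/0.032) × 16.85 × 1.390^(2/3) × 0.0041^(1/2) = 41.99 m³/s
V = Q/A = 41.99/16.85 = 2.492 m/s

2.49 m/s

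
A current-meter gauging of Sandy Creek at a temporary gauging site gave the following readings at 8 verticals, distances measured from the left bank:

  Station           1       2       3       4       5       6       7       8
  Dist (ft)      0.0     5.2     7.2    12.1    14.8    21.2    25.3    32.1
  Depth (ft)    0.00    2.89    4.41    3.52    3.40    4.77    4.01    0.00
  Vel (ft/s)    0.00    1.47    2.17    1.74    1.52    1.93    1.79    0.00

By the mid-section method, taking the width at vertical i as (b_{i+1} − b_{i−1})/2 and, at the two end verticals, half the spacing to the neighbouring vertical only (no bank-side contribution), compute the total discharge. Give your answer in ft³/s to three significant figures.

183 ft³/s

w_2 = (7.2 − 0.0)/2 = 3.6 ft; q_2 = 1.47 × 2.89 × 3.6 = 15.29 ft³/s
w_3 = (12.1 − 5.2)/2 = 3.45 ft; q_3 = 2.17 × 4.41 × 3.45 = 33.02 ft³/s
w_4 = (14.8 − 7.2)/2 = 3.8 ft; q_4 = 1.74 × 3.52 × 3.8 = 23.27 ft³/s
w_5 = (21.2 − 12.1)/2 = 4.55 ft; q_5 = 1.52 × 3.40 × 4.55 = 23.51 ft³/s
w_6 = (25.3 − 14.8)/2 = 5.25 ft; q_6 = 1.93 × 4.77 × 5.25 = 48.33 ft³/s
w_7 = (32.1 − 21.2)/2 = 5.45 ft; q_7 = 1.79 × 4.01 × 5.45 = 39.12 ft³/s
Stations 1, 8 contribute zero (depth or velocity is 0).
Q = Σ qᵢ = 182.5 ft³/s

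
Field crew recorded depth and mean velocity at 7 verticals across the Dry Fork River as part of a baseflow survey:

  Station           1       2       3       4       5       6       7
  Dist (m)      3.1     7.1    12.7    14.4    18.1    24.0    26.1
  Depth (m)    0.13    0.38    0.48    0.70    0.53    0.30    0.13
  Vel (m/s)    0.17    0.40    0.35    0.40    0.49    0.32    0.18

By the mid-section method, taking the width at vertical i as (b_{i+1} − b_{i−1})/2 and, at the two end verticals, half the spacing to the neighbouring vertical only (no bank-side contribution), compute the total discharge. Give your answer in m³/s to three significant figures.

3.80 m³/s

w_1 = (7.1 − 3.1)/2 = 2 m; q_1 = 0.17 × 0.13 × 2 = 0.04420 m³/s
w_2 = (12.7 − 3.1)/2 = 4.8 m; q_2 = 0.40 × 0.38 × 4.8 = 0.7296 m³/s
w_3 = (14.4 − 7.1)/2 = 3.65 m; q_3 = 0.35 × 0.48 × 3.65 = 0.6132 m³/s
w_4 = (18.1 − 12.7)/2 = 2.7 m; q_4 = 0.40 × 0.70 × 2.7 = 0.7560 m³/s
w_5 = (24.0 − 14.4)/2 = 4.8 m; q_5 = 0.49 × 0.53 × 4.8 = 1.247 m³/s
w_6 = (26.1 − 18.1)/2 = 4 m; q_6 = 0.32 × 0.30 × 4 = 0.3840 m³/s
w_7 = (26.1 − 24.0)/2 = 1.05 m; q_7 = 0.18 × 0.13 × 1.05 = 0.02457 m³/s
Q = Σ qᵢ = 3.798 m³/s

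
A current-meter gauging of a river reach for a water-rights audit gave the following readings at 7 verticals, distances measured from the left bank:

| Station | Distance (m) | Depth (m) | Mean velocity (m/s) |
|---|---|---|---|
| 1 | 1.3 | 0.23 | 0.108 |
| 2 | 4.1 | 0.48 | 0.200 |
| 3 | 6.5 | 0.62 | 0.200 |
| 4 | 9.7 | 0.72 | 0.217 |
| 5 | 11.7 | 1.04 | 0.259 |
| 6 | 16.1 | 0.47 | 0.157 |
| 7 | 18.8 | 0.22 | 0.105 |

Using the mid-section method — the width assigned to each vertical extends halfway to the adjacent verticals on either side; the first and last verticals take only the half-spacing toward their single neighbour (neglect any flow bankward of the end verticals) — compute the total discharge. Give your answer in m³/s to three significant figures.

2.19 m³/s

w_1 = (4.1 − 1.3)/2 = 1.4 m; q_1 = 0.108 × 0.23 × 1.4 = 0.03478 m³/s
w_2 = (6.5 − 1.3)/2 = 2.6 m; q_2 = 0.200 × 0.48 × 2.6 = 0.2496 m³/s
w_3 = (9.7 − 4.1)/2 = 2.8 m; q_3 = 0.200 × 0.62 × 2.8 = 0.3472 m³/s
w_4 = (11.7 − 6.5)/2 = 2.6 m; q_4 = 0.217 × 0.72 × 2.6 = 0.4062 m³/s
w_5 = (16.1 − 9.7)/2 = 3.2 m; q_5 = 0.259 × 1.04 × 3.2 = 0.8620 m³/s
w_6 = (18.8 − 11.7)/2 = 3.55 m; q_6 = 0.157 × 0.47 × 3.55 = 0.2620 m³/s
w_7 = (18.8 − 16.1)/2 = 1.35 m; q_7 = 0.105 × 0.22 × 1.35 = 0.03119 m³/s
Q = Σ qᵢ = 2.193 m³/s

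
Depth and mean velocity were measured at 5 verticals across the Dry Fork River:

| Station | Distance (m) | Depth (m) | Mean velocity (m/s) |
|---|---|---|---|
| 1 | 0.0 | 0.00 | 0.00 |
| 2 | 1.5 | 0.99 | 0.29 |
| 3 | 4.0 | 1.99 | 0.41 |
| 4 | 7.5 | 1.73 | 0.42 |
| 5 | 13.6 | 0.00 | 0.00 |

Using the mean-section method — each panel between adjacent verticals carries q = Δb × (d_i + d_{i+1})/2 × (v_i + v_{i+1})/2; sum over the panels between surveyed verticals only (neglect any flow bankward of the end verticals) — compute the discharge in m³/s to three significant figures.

Panel 1-2: Δb = 1.5 m, d̄ = (0.00+0.99)/2 = 0.495, v̄ = (0.00+0.29)/2 = 0.145 → q = 1.5×0.495×0.145 = 0.1077 m³/s
Panel 2-3: Δb = 2.5 m, d̄ = (0.99+1.99)/2 = 1.49, v̄ = (0.29+0.41)/2 = 0.35 → q = 2.5×1.49×0.35 = 1.304 m³/s
Panel 3-4: Δb = 3.5 m, d̄ = (1.99+1.73)/2 = 1.86, v̄ = (0.41+0.42)/2 = 0.415 → q = 3.5×1.86×0.415 = 2.702 m³/s
Panel 4-5: Δb = 6.1 m, d̄ = (1.73+0.00)/2 = 0.865, v̄ = (0.42+0.00)/2 = 0.21 → q = 6.1×0.865×0.21 = 1.108 m³/s
Q = Σ q = 5.221 m³/s

5.22 m³/s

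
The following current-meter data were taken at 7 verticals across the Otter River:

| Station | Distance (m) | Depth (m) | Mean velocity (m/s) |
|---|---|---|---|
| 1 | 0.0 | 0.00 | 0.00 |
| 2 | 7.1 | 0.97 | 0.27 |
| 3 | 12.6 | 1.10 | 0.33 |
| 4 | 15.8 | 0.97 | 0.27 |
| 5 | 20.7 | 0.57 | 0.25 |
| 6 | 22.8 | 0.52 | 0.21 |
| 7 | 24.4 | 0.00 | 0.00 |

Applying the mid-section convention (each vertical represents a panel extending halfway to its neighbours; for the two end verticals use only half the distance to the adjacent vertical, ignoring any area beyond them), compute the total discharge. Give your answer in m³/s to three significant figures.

4.99 m³/s

w_2 = (12.6 − 0.0)/2 = 6.3 m; q_2 = 0.27 × 0.97 × 6.3 = 1.650 m³/s
w_3 = (15.8 − 7.1)/2 = 4.35 m; q_3 = 0.33 × 1.10 × 4.35 = 1.579 m³/s
w_4 = (20.7 − 12.6)/2 = 4.05 m; q_4 = 0.27 × 0.97 × 4.05 = 1.061 m³/s
w_5 = (22.8 − 15.8)/2 = 3.5 m; q_5 = 0.25 × 0.57 × 3.5 = 0.4988 m³/s
w_6 = (24.4 − 20.7)/2 = 1.85 m; q_6 = 0.21 × 0.52 × 1.85 = 0.2020 m³/s
Stations 1, 7 contribute zero (depth or velocity is 0).
Q = Σ qᵢ = 4.990 m³/s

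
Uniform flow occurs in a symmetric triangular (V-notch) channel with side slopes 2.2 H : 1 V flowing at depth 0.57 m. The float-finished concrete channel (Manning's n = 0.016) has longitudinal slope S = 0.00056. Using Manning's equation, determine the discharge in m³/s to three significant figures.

A = z·y² = 2.2×0.57² = 0.7148 m²
P = 2y√(1+z²) = 2×0.57×√(1+2.2²) = 2.755 m
R = A/P = 0.7148/2.755 = 0.2595 m
Q = (1/n)·A·R^(2/3)·S^(1/2) = (1/0.016) × 0.7148 × 0.2595^(2/3) × 0.00056^(1/2) = 0.4301 m³/s

0.430 m³/s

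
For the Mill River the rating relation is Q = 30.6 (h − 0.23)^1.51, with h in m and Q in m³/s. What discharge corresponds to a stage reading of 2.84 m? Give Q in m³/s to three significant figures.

130 m³/s

Q = 30.6 × (2.84 − 0.23)^1.51 = 30.6 × 2.61^1.51 = 130.3 m³/s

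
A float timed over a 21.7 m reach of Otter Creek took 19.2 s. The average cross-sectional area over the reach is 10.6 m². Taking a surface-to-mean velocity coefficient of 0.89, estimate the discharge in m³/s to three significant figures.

10.7 m³/s

v_surface = L / t̄ = 21.7 / 19.2 = 1.130 m/s
v_mean = 0.89 × 1.130 = 1.006 m/s
Q = A × v_mean = 10.6 × 1.006 = 10.66 m³/s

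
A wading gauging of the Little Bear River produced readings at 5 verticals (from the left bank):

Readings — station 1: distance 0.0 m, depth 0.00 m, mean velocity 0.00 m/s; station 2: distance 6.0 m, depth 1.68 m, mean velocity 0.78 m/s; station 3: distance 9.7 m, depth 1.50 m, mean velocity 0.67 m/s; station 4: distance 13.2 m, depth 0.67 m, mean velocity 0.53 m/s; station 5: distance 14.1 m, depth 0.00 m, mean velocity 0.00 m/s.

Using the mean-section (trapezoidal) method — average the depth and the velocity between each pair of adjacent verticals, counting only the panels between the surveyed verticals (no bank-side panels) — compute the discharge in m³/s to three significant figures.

8.59 m³/s

Panel 1-2: Δb = 6 m, d̄ = (0.00+1.68)/2 = 0.84, v̄ = (0.00+0.78)/2 = 0.39 → q = 6×0.84×0.39 = 1.966 m³/s
Panel 2-3: Δb = 3.7 m, d̄ = (1.68+1.50)/2 = 1.59, v̄ = (0.78+0.67)/2 = 0.725 → q = 3.7×1.59×0.725 = 4.265 m³/s
Panel 3-4: Δb = 3.5 m, d̄ = (1.50+0.67)/2 = 1.085, v̄ = (0.67+0.53)/2 = 0.6 → q = 3.5×1.085×0.6 = 2.279 m³/s
Panel 4-5: Δb = 0.9 m, d̄ = (0.67+0.00)/2 = 0.335, v̄ = (0.53+0.00)/2 = 0.265 → q = 0.9×0.335×0.265 = 0.07990 m³/s
Q = Σ q = 8.589 m³/s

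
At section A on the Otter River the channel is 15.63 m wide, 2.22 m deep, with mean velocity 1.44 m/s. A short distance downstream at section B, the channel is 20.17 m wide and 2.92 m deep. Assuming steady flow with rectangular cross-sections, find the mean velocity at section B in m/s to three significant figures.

0.848 m/s

Q = A₁V₁ = (15.63×2.22) × 1.44 = 49.97 m³/s
A₂ = 20.17 × 2.92 = 58.90 m²
V₂ = Q/A₂ = 49.97/58.90 = 0.8484 m/s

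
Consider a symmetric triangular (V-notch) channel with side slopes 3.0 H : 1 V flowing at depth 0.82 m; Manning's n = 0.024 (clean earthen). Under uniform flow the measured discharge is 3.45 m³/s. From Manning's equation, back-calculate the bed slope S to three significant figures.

0.00593

A = z·y² = 3.0×0.82² = 2.017 m²
P = 2y√(1+z²) = 2×0.82×√(1+3.0²) = 5.186 m
R = A/P = 2.017/5.186 = 0.3890 m
S = (Q·n / (1·A·R^(2/3)))² = (3.45×0.024 / (1×2.017×0.5328))² = 0.005934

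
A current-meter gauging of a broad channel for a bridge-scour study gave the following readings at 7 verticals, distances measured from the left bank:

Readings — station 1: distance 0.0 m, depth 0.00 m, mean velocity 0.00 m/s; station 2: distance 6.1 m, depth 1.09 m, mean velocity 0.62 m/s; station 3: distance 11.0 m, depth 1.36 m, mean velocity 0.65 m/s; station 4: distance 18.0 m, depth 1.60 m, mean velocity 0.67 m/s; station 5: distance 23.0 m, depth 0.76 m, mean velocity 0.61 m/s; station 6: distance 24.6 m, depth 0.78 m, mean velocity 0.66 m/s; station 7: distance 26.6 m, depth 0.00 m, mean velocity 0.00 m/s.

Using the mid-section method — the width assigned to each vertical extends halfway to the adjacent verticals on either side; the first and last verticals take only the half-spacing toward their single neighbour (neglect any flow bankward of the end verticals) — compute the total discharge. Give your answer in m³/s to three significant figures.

w_2 = (11.0 − 0.0)/2 = 5.5 m; q_2 = 0.62 × 1.09 × 5.5 = 3.717 m³/s
w_3 = (18.0 − 6.1)/2 = 5.95 m; q_3 = 0.65 × 1.36 × 5.95 = 5.260 m³/s
w_4 = (23.0 − 11.0)/2 = 6 m; q_4 = 0.67 × 1.60 × 6 = 6.432 m³/s
w_5 = (24.6 − 18.0)/2 = 3.3 m; q_5 = 0.61 × 0.76 × 3.3 = 1.530 m³/s
w_6 = (26.6 − 23.0)/2 = 1.8 m; q_6 = 0.66 × 0.78 × 1.8 = 0.9266 m³/s
Stations 1, 7 contribute zero (depth or velocity is 0).
Q = Σ qᵢ = 17.87 m³/s

17.9 m³/s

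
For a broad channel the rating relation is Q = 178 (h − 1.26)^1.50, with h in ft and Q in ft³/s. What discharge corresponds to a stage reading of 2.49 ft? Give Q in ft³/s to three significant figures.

243 ft³/s

Q = 178 × (2.49 − 1.26)^1.50 = 178 × 1.23^1.50 = 242.8 ft³/s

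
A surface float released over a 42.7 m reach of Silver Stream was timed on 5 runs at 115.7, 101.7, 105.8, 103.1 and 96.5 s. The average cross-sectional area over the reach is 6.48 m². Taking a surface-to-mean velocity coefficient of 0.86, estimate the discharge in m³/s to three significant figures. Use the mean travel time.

t̄ = (115.7 + 101.7 + 105.8 + 103.1 + 96.5) / 5 = 104.56 s
v_surface = L / t̄ = 42.7 / 104.56 = 0.4084 m/s
v_mean = 0.86 × 0.4084 = 0.3512 m/s
Q = A × v_mean = 6.48 × 0.3512 = 2.276 m³/s

2.28 m³/s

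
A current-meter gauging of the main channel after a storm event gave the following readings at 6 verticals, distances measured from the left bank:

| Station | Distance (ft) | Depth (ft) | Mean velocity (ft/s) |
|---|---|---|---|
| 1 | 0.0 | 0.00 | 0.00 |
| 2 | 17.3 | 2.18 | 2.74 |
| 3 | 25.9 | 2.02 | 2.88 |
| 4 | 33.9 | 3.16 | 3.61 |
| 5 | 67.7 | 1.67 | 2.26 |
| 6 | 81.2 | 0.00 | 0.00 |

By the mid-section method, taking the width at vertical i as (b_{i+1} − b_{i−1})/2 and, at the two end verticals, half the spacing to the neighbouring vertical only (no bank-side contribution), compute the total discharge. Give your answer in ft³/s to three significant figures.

453 ft³/s

w_2 = (25.9 − 0.0)/2 = 12.95 ft; q_2 = 2.74 × 2.18 × 12.95 = 77.35 ft³/s
w_3 = (33.9 − 17.3)/2 = 8.3 ft; q_3 = 2.88 × 2.02 × 8.3 = 48.29 ft³/s
w_4 = (67.7 − 25.9)/2 = 20.9 ft; q_4 = 3.61 × 3.16 × 20.9 = 238.4 ft³/s
w_5 = (81.2 − 33.9)/2 = 23.65 ft; q_5 = 2.26 × 1.67 × 23.65 = 89.26 ft³/s
Stations 1, 6 contribute zero (depth or velocity is 0).
Q = Σ qᵢ = 453.3 ft³/s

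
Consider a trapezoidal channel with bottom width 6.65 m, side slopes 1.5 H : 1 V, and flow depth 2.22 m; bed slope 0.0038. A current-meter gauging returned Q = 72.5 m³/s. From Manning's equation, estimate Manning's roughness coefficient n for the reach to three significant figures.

A = (b + z·y)·y = (6.65 + 1.5×2.22)×2.22 = 22.16 m²
P = b + 2y√(1+z²) = 6.65 + 2×2.22×√(1+1.5²) = 14.65 m
R = A/P = 22.16/14.65 = 1.512 m
n = (1/Q)·A·R^(2/3)·S^(1/2) = (1/72.5) × 22.16 × 1.317 × 0.06164 = 0.02482

0.0248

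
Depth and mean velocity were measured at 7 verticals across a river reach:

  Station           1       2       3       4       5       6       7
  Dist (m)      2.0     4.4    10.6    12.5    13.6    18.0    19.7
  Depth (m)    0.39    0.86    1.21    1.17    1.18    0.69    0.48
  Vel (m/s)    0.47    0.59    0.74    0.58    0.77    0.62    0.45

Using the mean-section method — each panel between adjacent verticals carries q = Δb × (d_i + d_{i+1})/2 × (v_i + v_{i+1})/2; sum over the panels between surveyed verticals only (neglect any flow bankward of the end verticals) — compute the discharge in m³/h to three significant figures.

Panel 1-2: Δb = 2.4 m, d̄ = (0.39+0.86)/2 = 0.625, v̄ = (0.47+0.59)/2 = 0.53 → q = 2.4×0.625×0.53 = 0.7950 m³/s
Panel 2-3: Δb = 6.2 m, d̄ = (0.86+1.21)/2 = 1.035, v̄ = (0.59+0.74)/2 = 0.665 → q = 6.2×1.035×0.665 = 4.267 m³/s
Panel 3-4: Δb = 1.9 m, d̄ = (1.21+1.17)/2 = 1.19, v̄ = (0.74+0.58)/2 = 0.66 → q = 1.9×1.19×0.66 = 1.492 m³/s
Panel 4-5: Δb = 1.1 m, d̄ = (1.17+1.18)/2 = 1.175, v̄ = (0.58+0.77)/2 = 0.675 → q = 1.1×1.175×0.675 = 0.8724 m³/s
Panel 5-6: Δb = 4.4 m, d̄ = (1.18+0.69)/2 = 0.935, v̄ = (0.77+0.62)/2 = 0.695 → q = 4.4×0.935×0.695 = 2.859 m³/s
Panel 6-7: Δb = 1.7 m, d̄ = (0.69+0.48)/2 = 0.585, v̄ = (0.62+0.45)/2 = 0.535 → q = 1.7×0.585×0.535 = 0.5321 m³/s
Q = Σ q = 10.82 m³/s
= 10.82 × 3600 = 38950 m³/h

38900 m³/h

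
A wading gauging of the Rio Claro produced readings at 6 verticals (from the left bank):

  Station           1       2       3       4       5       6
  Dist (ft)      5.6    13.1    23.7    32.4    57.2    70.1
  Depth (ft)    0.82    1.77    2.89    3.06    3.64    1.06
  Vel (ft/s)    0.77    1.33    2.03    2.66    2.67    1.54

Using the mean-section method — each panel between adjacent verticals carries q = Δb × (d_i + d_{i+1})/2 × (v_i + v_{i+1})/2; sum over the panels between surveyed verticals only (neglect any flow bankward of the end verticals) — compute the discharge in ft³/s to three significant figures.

398 ft³/s

Panel 1-2: Δb = 7.5 ft, d̄ = (0.82+1.77)/2 = 1.295, v̄ = (0.77+1.33)/2 = 1.05 → q = 7.5×1.295×1.05 = 10.20 ft³/s
Panel 2-3: Δb = 10.6 ft, d̄ = (1.77+2.89)/2 = 2.33, v̄ = (1.33+2.03)/2 = 1.68 → q = 10.6×2.33×1.68 = 41.49 ft³/s
Panel 3-4: Δb = 8.7 ft, d̄ = (2.89+3.06)/2 = 2.975, v̄ = (2.03+2.66)/2 = 2.345 → q = 8.7×2.975×2.345 = 60.69 ft³/s
Panel 4-5: Δb = 24.8 ft, d̄ = (3.06+3.64)/2 = 3.35, v̄ = (2.66+2.67)/2 = 2.665 → q = 24.8×3.35×2.665 = 221.4 ft³/s
Panel 5-6: Δb = 12.9 ft, d̄ = (3.64+1.06)/2 = 2.35, v̄ = (2.67+1.54)/2 = 2.105 → q = 12.9×2.35×2.105 = 63.81 ft³/s
Q = Σ q = 397.6 ft³/s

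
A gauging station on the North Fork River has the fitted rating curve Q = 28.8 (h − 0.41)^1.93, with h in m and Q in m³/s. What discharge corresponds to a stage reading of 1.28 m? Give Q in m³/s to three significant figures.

Q = 28.8 × (1.28 − 0.41)^1.93 = 28.8 × 0.87^1.93 = 22.01 m³/s

22.0 m³/s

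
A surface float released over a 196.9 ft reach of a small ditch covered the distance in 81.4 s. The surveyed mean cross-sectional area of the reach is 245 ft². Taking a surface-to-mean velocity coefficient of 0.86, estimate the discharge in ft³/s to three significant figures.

510 ft³/s

v_surface = L / t̄ = 196.9 / 81.4 = 2.419 ft/s
v_mean = 0.86 × 2.419 = 2.080 ft/s
Q = A × v_mean = 245 × 2.080 = 509.7 ft³/s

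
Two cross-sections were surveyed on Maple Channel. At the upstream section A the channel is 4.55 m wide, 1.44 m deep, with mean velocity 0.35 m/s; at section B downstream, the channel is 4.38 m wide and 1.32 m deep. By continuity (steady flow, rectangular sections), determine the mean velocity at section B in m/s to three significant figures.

0.397 m/s

Q = A₁V₁ = (4.55×1.44) × 0.35 = 2.293 m³/s
A₂ = 4.38 × 1.32 = 5.782 m²
V₂ = Q/A₂ = 2.293/5.782 = 0.3966 m/s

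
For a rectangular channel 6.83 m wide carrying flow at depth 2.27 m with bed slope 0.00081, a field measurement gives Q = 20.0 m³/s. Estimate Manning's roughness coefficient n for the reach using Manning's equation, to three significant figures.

0.0271

A = b·y = 6.83 × 2.27 = 15.50 m²
P = b + 2y = 6.83 + 2×2.27 = 11.37 m
R = A/P = 15.50/11.37 = 1.364 m
n = (1/Q)·A·R^(2/3)·S^(1/2) = (1/20.0) × 15.50 × 1.230 × 0.02846 = 0.02713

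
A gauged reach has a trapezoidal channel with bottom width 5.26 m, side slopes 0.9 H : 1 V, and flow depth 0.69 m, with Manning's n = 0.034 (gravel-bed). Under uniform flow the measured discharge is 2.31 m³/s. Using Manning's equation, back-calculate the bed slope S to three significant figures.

0.000792

A = (b + z·y)·y = (5.26 + 0.9×0.69)×0.69 = 4.058 m²
P = b + 2y√(1+z²) = 5.26 + 2×0.69×√(1+0.9²) = 7.117 m
R = A/P = 4.058/7.117 = 0.5702 m
S = (Q·n / (1·A·R^(2/3)))² = (2.31×0.034 / (1×4.058×0.6876))² = 0.0007923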